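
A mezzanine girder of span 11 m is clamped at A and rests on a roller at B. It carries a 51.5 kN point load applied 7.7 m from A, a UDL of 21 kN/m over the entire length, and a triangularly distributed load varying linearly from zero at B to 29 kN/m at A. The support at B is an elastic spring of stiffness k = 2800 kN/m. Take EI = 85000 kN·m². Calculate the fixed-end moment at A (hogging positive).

M_A = 732.8 kN·m

Remove the prop at B; the released (primary) structure is a cantilever built in at A.
Downward deflection at the released point B due to the loads:
  point load 51.5 at a = 7.7: Pa²(3L − a)/(6EI) = 12875/EI
  UDL 21: wL⁴/(8EI) = 38433/EI
  triangular load, peak 29 at the fixed end: w₀L⁴/(30EI) = 14153/EI
  δ_0 = 65461/EI
Flexibility coefficient — unit upward force at B: δ_{BB} = L³/(3EI) = 443.7/EI.
With EI = 85000 kN·m²: δ_0 = 0.77013 m and δ_{BB} = 0.00522 m/kN.
Compatibility — the spring shortens by R_B/k under the reaction it provides: δ_0 − R_B·δ_{BB} = R_B/k. With 1/k = 0.000357 m/kN, R_B = δ_0 / (δ_{BB} + 1/k) = 0.77013 / (0.00522 + 0.000357) = 138.1 kN.
Moment equilibrium about A: M_A = Σ(load moments about A) − R_B·L = 2252 − 138.1×11 = 732.8 kN·m.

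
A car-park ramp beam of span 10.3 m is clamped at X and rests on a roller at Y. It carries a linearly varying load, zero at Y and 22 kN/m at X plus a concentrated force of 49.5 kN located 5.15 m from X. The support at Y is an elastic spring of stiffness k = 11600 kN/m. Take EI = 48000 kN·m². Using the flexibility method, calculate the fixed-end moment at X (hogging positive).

Remove the prop at Y; the released (primary) structure is a cantilever built in at X.
Primary-structure tip deflection at Y by superposition:
  triangular load, peak 22 at the fixed end: w₀L⁴/(30EI) = 8254/EI
  point load 49.5 at a = 5.15: Pa²(3L − a)/(6EI) = 5634/EI
  δ_0 = 13888/EI
Flexibility coefficient — unit upward force at Y: δ_{YY} = L³/(3EI) = 364.2/EI.
With EI = 48000 kN·m²: δ_0 = 0.28934 m and δ_{YY} = 0.007588 m/kN.
Compatibility — the spring shortens by R_Y/k under the reaction it provides: δ_0 − R_Y·δ_{YY} = R_Y/k. With 1/k = 0.000086 m/kN, R_Y = δ_0 / (δ_{YY} + 1/k) = 0.28934 / (0.007588 + 0.000086) = 37.7 kN.
Moment equilibrium about X: M_X = Σ(load moments about X) − R_Y·L = 643.9 − 37.7×10.3 = 255.6 kN·m.

M_X = 255.6 kN·m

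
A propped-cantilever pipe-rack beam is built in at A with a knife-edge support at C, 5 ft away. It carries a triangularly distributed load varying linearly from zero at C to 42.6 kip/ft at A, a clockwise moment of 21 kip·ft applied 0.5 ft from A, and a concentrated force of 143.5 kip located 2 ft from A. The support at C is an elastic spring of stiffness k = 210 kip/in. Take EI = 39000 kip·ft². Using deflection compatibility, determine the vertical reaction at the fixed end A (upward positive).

Choose R_C as the redundant. The primary structure is the cantilever fixed at A.
Primary-structure tip deflection at C by superposition:
  triangular load, peak 42.6 at the fixed end: w₀L⁴/(30EI) = 887.5/EI
  clockwise couple 21 at a = 0.5: M₀a(2L − a)/(2EI) = 49.88/EI
  point load 143.5 at a = 2: Pa²(3L − a)/(6EI) = 1244/EI
  δ_0 = 2181/EI
Flexibility coefficient — unit upward force at C: δ_{CC} = L³/(3EI) = 41.67/EI.
With EI = 39000 kip·ft²: δ_0 = 0.055924 ft and δ_{CC} = 0.001068 ft/kip.
Compatibility — the spring shortens by R_C/k under the reaction it provides: δ_0 − R_C·δ_{CC} = R_C/k. With 1/k = 1/(210×12) ft/kip = 0.000397 ft/kip, R_C = δ_0 / (δ_{CC} + 1/k) = 0.055924 / (0.001068 + 0.000397) = 38.17 kip.
Vertical equilibrium: R_A = ΣP − R_C = 250 − 38.17 = 211.8 kip.

R_A = 211.8 kip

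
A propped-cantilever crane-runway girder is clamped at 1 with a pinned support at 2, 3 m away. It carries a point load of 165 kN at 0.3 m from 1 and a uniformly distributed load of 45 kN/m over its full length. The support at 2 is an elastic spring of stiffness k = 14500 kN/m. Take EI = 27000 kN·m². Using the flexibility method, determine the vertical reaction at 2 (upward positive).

Remove the prop at 2; the released (primary) structure is a cantilever built in at 1.
Downward deflection at the released point 2 due to the loads:
  point load 165 at a = 0.3: Pa²(3L − a)/(6EI) = 21.53/EI
  UDL 45: wL⁴/(8EI) = 455.6/EI
  δ_0 = 477.2/EI
Tip deflection under a unit load at 2: L³/(3EI) = 9/EI.
With EI = 27000 kN·m²: δ_0 = 0.017673 m and δ_{22} = 0.000333 m/kN.
Compatibility — the spring shortens by R_2/k under the reaction it provides: δ_0 − R_2·δ_{22} = R_2/k. With 1/k = 0.000069 m/kN, R_2 = δ_0 / (δ_{22} + 1/k) = 0.017673 / (0.000333 + 0.000069) = 43.93 kN.

R_2 = 43.93 kN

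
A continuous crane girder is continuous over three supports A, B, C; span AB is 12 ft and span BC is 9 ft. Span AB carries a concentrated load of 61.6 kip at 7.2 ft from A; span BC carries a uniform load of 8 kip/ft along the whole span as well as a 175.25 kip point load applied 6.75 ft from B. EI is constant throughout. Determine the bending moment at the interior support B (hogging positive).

M_B = 195 kip·ft

Release continuity at B by inserting a hinge; the redundant is the internal moment M_B. The primary structure is two simply-supported spans AB and BC.
End slopes at the hinge B, treating each span as simply supported:
  span AB: point load 61.6 at a = 7.2: Pab(L + a)/(6LEI) = 567.7/EI
  span BC: UDL 8: wL³/(24EI) = 243/EI
  span BC: point load 175.25 at a = 6.75: Pab(L + b)/(6LEI) = 554.5/EI
  relative rotation θ_0 = (567.7 + 797.5)/EI = 1365/EI
A unit hogging moment at B produces rotation L₁/(3EI) + L₂/(3EI) = 7/EI.
Compatibility: M_B·(L₁+L₂)/(3EI) = θ_0, giving M_B = 195 kip·ft (hogging).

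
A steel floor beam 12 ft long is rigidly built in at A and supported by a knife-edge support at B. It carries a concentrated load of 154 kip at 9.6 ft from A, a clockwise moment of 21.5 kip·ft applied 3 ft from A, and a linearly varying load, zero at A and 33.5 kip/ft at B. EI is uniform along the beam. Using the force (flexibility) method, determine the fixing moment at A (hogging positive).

M_A = 466.2 kip·ft

Choose R_B as the redundant. The primary structure is the cantilever fixed at A.
Downward deflection at the released point B due to the loads:
  point load 154 at a = 9.6: Pa²(3L − a)/(6EI) = 62448/EI
  clockwise couple 21.5 at a = 3: M₀a(2L − a)/(2EI) = 677.2/EI
  triangular load, peak 33.5 at the free end: 11w₀L⁴/(120EI) = 63677/EI
  δ_0 = 126802/EI
Flexibility coefficient — unit upward force at B: δ_{BB} = L³/(3EI) = 576/EI.
The prop prevents deflection at B: R_B = δ_0/δ_{BB} = 126802/576 = 220.1 kip.
Moment equilibrium about A: M_A = Σ(load moments about A) − R_B·L = 3108 − 220.1×12 = 466.2 kip·ft.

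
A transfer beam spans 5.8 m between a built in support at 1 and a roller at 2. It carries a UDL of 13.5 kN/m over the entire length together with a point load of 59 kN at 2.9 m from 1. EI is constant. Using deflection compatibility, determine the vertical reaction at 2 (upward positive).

Remove the prop at 2; the released (primary) structure is a cantilever built in at 1.
Primary-structure tip deflection at 2 by superposition:
  UDL 13.5: wL⁴/(8EI) = 1910/EI
  point load 59 at a = 2.9: Pa²(3L − a)/(6EI) = 1199/EI
  δ_0 = 3109/EI
Flexibility coefficient — unit upward force at 2: δ_{22} = L³/(3EI) = 65.04/EI.
Compatibility at 2: δ_0 − R_2·δ_{22} = 0, so R_2 = 3109/65.04 = 47.8 kN.

R_2 = 47.8 kN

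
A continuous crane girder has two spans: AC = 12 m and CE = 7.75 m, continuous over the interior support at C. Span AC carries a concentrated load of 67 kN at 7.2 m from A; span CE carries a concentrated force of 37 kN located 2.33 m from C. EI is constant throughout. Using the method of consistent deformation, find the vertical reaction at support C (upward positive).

Insert a hinge at C; M_C is the redundant, and each span becomes simply supported.
End slopes at the hinge C, treating each span as simply supported:
  span AC: point load 67 at a = 7.2: Pab(L + a)/(6LEI) = 617.5/EI
  span CE: point load 37 at a = 2.33: Pab(L + b)/(6LEI) = 132.3/EI
  relative rotation θ_0 = (617.5 + 132.3)/EI = 749.8/EI
A unit hogging moment at C produces rotation L₁/(3EI) + L₂/(3EI) = 6.583/EI.
Slope continuity at C: θ_0 = M_C·6.583/EI, so M_C = 749.8/6.583 = 113.9 kN·m (hogging).
Span AC, ΣM about A with M_C applied at C: R_C^{AC}·12 = 482.4 + 113.9, so R_C^{AC} = 49.69 kN and R_A = 67 − 49.69 = 17.31 kN.
Span CE, ΣM about E: R_C^{CE}·7.75 = 200.5 + 113.9, so R_C^{CE} = 40.57 kN and R_E = 37 − 40.57 = -3.572 kN.
R_C = 49.69 + 40.57 = 90.26 kN.

R_C = 90.26 kN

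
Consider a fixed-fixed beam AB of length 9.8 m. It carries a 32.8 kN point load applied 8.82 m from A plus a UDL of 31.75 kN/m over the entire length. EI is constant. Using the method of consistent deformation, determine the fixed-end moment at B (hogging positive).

M_B = 280.1 kN·m

Take the two fixed-end moments M_A, M_B as redundants; the released structure is the simple span AB.
End rotations of the released simple span under the applied load (×1/EI):
  at A: point load 32.8 at a = 8.82: Pab(L + b)/(6LEI) = 51.98/EI
  at B: point load 32.8 at a = 8.82: Pab(L + a)/(6LEI) = 89.78/EI
  at A: UDL 31.75: wL³/(24EI) = 1245/EI
  at B: UDL 31.75: wL³/(24EI) = 1245/EI
  θ_A0 = 1297/EI,  θ_B0 = 1335/EI
Flexibility coefficients: a unit moment at one end gives L/(3EI) there and L/(6EI) at the far end, so f₁₁ = f₂₂ = 3.267/EI and f₁₂ = f₂₁ = 1.633/EI.
Compatibility — zero rotation at each built-in end:
  3.267 M_A + 1.633 M_B = 1297
  1.633 M_A + 3.267 M_B = 1335
Solving the pair gives M_A = 257 kN·m and M_B = 280.1 kN·m (hogging).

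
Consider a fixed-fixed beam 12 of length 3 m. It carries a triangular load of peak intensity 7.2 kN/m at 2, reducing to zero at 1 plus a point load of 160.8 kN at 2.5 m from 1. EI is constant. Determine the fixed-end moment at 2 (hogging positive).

Take the two fixed-end moments M_1, M_2 as redundants; the released structure is the simple span 12.
On the primary (simply-supported) span, the end slopes from the loading are:
  at 1: triangular load, peak 7.2: 7w₀L³/(360EI) = 3.78/EI
  at 2: triangular load, peak 7.2: w₀L³/(45EI) = 4.32/EI
  at 1: point load 160.8 at a = 2.5: Pab(L + b)/(6LEI) = 39.08/EI
  at 2: point load 160.8 at a = 2.5: Pab(L + a)/(6LEI) = 61.42/EI
  θ_10 = 42.86/EI,  θ_20 = 65.74/EI
Flexibility coefficients: a unit moment at one end gives L/(3EI) there and L/(6EI) at the far end, so f₁₁ = f₂₂ = 1/EI and f₁₂ = f₂₁ = 0.5/EI.
Compatibility — zero rotation at each built-in end:
  1 M_1 + 0.5 M_2 = 42.86
  0.5 M_1 + 1 M_2 = 65.74
Solving the pair gives M_1 = 13.33 kN·m and M_2 = 59.07 kN·m (hogging).

M_2 = 59.07 kN·m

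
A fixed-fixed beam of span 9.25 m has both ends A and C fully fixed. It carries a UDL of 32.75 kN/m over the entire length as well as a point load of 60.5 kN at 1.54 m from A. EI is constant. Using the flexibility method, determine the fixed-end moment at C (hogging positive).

M_C = 246.4 kN·m

Take the two fixed-end moments M_A, M_C as redundants; the released structure is the simple span AC.
Simple-span end rotations at A and C under the given loads:
  at A: UDL 32.75: wL³/(24EI) = 1080/EI
  at C: UDL 32.75: wL³/(24EI) = 1080/EI
  at A: point load 60.5 at a = 1.54: Pab(L + b)/(6LEI) = 219.5/EI
  at C: point load 60.5 at a = 1.54: Pab(L + a)/(6LEI) = 139.7/EI
  θ_A0 = 1300/EI,  θ_C0 = 1220/EI
Flexibility coefficients: a unit moment at one end gives L/(3EI) there and L/(6EI) at the far end, so f₁₁ = f₂₂ = 3.083/EI and f₁₂ = f₂₁ = 1.542/EI.
Compatibility — zero rotation at each built-in end:
  3.083 M_A + 1.542 M_C = 1300
  1.542 M_A + 3.083 M_C = 1220
Solving the pair gives M_A = 298.2 kN·m and M_C = 246.4 kN·m (hogging).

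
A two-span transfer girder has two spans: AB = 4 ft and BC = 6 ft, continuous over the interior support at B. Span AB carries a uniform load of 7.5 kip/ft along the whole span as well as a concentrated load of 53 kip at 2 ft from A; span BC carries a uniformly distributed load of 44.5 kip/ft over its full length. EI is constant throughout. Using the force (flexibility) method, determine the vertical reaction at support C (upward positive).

Release continuity at B by inserting a hinge; the redundant is the internal moment M_B. The primary structure is two simply-supported spans AB and BC.
End slopes at the hinge B, treating each span as simply supported:
  span AB: UDL 7.5: wL³/(24EI) = 20/EI
  span AB: point load 53 at a = 2: Pab(L + a)/(6LEI) = 53/EI
  span BC: UDL 44.5: wL³/(24EI) = 400.5/EI
  relative rotation θ_0 = (73 + 400.5)/EI = 473.5/EI
A unit hogging moment at B produces rotation L₁/(3EI) + L₂/(3EI) = 3.333/EI.
Compatibility: M_B·(L₁+L₂)/(3EI) = θ_0, giving M_B = 142.1 kip·ft (hogging).
Span BC, ΣM about C: R_B^{BC}·6 = 801 + 142.1, so R_B^{BC} = 157.2 kip and R_C = 267 − 157.2 = 109.8 kip.

R_C = 109.8 kip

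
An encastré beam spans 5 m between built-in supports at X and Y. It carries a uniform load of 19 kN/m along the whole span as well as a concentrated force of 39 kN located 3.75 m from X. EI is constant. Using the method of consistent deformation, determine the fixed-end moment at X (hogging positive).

Release both end moments; the primary structure is a simply-supported span XY with redundants M_X and M_Y.
Simple-span end rotations at X and Y under the given loads:
  at X: UDL 19: wL³/(24EI) = 98.96/EI
  at Y: UDL 19: wL³/(24EI) = 98.96/EI
  at X: point load 39 at a = 3.75: Pab(L + b)/(6LEI) = 38.09/EI
  at Y: point load 39 at a = 3.75: Pab(L + a)/(6LEI) = 53.32/EI
  θ_X0 = 137/EI,  θ_Y0 = 152.3/EI
Flexibility coefficients: a unit moment at one end gives L/(3EI) there and L/(6EI) at the far end, so f₁₁ = f₂₂ = 1.667/EI and f₁₂ = f₂₁ = 0.8333/EI.
Compatibility — zero rotation at each built-in end:
  1.667 M_X + 0.8333 M_Y = 137
  0.8333 M_X + 1.667 M_Y = 152.3
Solving the pair gives M_X = 48.72 kN·m and M_Y = 67.01 kN·m (hogging).

M_X = 48.72 kN·m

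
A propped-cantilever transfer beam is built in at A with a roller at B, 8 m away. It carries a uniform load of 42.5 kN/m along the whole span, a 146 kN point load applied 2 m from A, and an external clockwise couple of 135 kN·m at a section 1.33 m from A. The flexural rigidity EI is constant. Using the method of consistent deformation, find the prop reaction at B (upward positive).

Choose R_B as the redundant. The primary structure is the cantilever fixed at A.
Downward deflection at the released point B due to the loads:
  UDL 42.5: wL⁴/(8EI) = 21760/EI
  point load 146 at a = 2: Pa²(3L − a)/(6EI) = 2141/EI
  clockwise couple 135 at a = 1.33: M₀a(2L − a)/(2EI) = 1317/EI
  δ_0 = 25218/EI
Tip deflection under a unit load at B: L³/(3EI) = 170.7/EI.
The prop prevents deflection at B: R_B = δ_0/δ_{BB} = 25218/170.7 = 147.8 kN.

R_B = 147.8 kN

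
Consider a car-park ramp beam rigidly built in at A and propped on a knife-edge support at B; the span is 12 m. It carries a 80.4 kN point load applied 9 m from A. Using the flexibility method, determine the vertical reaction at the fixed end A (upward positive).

Release the roller at B. Primary structure: cantilever fixed at A.
Downward deflection at the released point B due to the loads:
  point load 80.4 at a = 9: Pa²(3L − a)/(6EI) = 29306/EI
Flexibility coefficient — unit upward force at B: δ_{BB} = L³/(3EI) = 576/EI.
The prop prevents deflection at B: R_B = δ_0/δ_{BB} = 29306/576 = 50.88 kN.
Vertical equilibrium: R_A = ΣP − R_B = 80.4 − 50.88 = 29.52 kN.

R_A = 29.52 kN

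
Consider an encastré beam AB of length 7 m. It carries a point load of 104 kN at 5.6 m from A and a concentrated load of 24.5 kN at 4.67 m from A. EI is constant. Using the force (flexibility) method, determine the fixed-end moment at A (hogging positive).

Take the two fixed-end moments M_A, M_B as redundants; the released structure is the simple span AB.
Simple-span end rotations at A and B under the given loads:
  at A: point load 104 at a = 5.6: Pab(L + b)/(6LEI) = 163.1/EI
  at B: point load 104 at a = 5.6: Pab(L + a)/(6LEI) = 244.6/EI
  at A: point load 24.5 at a = 4.67: Pab(L + b)/(6LEI) = 59.22/EI
  at B: point load 24.5 at a = 4.67: Pab(L + a)/(6LEI) = 74.07/EI
  θ_A0 = 222.3/EI,  θ_B0 = 318.7/EI
Flexibility coefficients: a unit moment at one end gives L/(3EI) there and L/(6EI) at the far end, so f₁₁ = f₂₂ = 2.333/EI and f₁₂ = f₂₁ = 1.167/EI.
Compatibility — zero rotation at each built-in end:
  2.333 M_A + 1.167 M_B = 222.3
  1.167 M_A + 2.333 M_B = 318.7
Solving the pair gives M_A = 35.97 kN·m and M_B = 118.6 kN·m (hogging).

M_A = 35.97 kN·m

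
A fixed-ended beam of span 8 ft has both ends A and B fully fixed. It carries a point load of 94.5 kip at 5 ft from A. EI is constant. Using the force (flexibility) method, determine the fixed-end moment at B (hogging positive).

Release both end moments; the primary structure is a simply-supported span AB with redundants M_A and M_B.
Simple-span end rotations at A and B under the given loads:
  at A: point load 94.5 at a = 5: Pab(L + b)/(6LEI) = 324.8/EI
  at B: point load 94.5 at a = 5: Pab(L + a)/(6LEI) = 383.9/EI
  θ_A0 = 324.8/EI,  θ_B0 = 383.9/EI
Flexibility coefficients: a unit moment at one end gives L/(3EI) there and L/(6EI) at the far end, so f₁₁ = f₂₂ = 2.667/EI and f₁₂ = f₂₁ = 1.333/EI.
Compatibility — zero rotation at each built-in end:
  2.667 M_A + 1.333 M_B = 324.8
  1.333 M_A + 2.667 M_B = 383.9
Solving the pair gives M_A = 66.45 kip·ft and M_B = 110.7 kip·ft (hogging).

M_B = 110.7 kip·ft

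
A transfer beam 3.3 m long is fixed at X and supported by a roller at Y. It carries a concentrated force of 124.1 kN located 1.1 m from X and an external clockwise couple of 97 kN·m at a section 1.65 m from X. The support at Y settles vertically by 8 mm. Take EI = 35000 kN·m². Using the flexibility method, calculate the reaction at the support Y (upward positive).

Remove the prop at Y; the released (primary) structure is a cantilever built in at X.
Deflection at Y on the released cantilever, summing each load's contribution:
  point load 124.1 at a = 1.1: Pa²(3L − a)/(6EI) = 220.2/EI
  clockwise couple 97 at a = 1.65: M₀a(2L − a)/(2EI) = 396.1/EI
  δ_0 = 616.4/EI
Tip deflection under a unit load at Y: L³/(3EI) = 11.98/EI.
With EI = 35000 kN·m²: δ_0 = 0.01761 m and δ_{YY} = 0.000342 m/kN.
Compatibility — the beam at Y must follow the support down by 0.008 m: δ_0 − R_Y·δ_{YY} = 0.008, so R_Y = (0.01761 − 0.008)/0.000342 = 28.08 kN.

R_Y = 28.08 kN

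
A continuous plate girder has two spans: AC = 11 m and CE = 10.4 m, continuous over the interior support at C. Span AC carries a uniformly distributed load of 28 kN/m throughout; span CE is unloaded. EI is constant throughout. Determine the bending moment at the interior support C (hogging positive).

M_C = 217.7 kN·m

Release continuity at C by inserting a hinge; the redundant is the internal moment M_C. The primary structure is two simply-supported spans AC and CE.
Discontinuity in slope at C on the released structure — sum the simple-span end rotations:
  span AC: UDL 28: wL³/(24EI) = 1553/EI
  relative rotation θ_0 = (1553 + 0)/EI = 1553/EI
A unit hogging moment at C produces rotation L₁/(3EI) + L₂/(3EI) = 7.133/EI.
Slope continuity at C: θ_0 = M_C·7.133/EI, so M_C = 1553/7.133 = 217.7 kN·m (hogging).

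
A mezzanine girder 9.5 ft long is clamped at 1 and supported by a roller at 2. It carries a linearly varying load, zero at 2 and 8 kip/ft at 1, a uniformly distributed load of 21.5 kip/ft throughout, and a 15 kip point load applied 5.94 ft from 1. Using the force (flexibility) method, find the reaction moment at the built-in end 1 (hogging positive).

Remove the prop at 2; the released (primary) structure is a cantilever built in at 1.
Free-end deflection of the primary structure under the applied loading (downward +):
  triangular load, peak 8 at the fixed end: w₀L⁴/(30EI) = 2172/EI
  UDL 21.5: wL⁴/(8EI) = 21890/EI
  point load 15 at a = 5.94: Pa²(3L − a)/(6EI) = 1990/EI
  δ_0 = 26052/EI
Tip deflection under a unit load at 2: L³/(3EI) = 285.8/EI.
The prop prevents deflection at 2: R_2 = δ_0/δ_{22} = 26052/285.8 = 91.16 kip.
Moment equilibrium about 1: M_1 = Σ(load moments about 1) − R_2·L = 1180 − 91.16×9.5 = 313.6 kip·ft.

M_1 = 313.6 kip·ft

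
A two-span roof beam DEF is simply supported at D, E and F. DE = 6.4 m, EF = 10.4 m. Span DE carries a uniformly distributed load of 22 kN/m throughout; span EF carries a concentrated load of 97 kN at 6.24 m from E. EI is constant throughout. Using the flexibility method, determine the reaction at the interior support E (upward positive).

Insert a hinge at E; M_E is the redundant, and each span becomes simply supported.
End slopes at the hinge E, treating each span as simply supported:
  span DE: UDL 22: wL³/(24EI) = 240.3/EI
  span EF: point load 97 at a = 6.24: Pab(L + b)/(6LEI) = 587.5/EI
  relative rotation θ_0 = (240.3 + 587.5)/EI = 827.8/EI
A unit hogging moment at E produces rotation L₁/(3EI) + L₂/(3EI) = 5.6/EI.
Slope continuity at E: θ_0 = M_E·5.6/EI, so M_E = 827.8/5.6 = 147.8 kN·m (hogging).
Span DE, ΣM about D with M_E applied at E: R_E^{DE}·6.4 = 450.6 + 147.8, so R_E^{DE} = 93.5 kN and R_D = 140.8 − 93.5 = 47.3 kN.
Span EF, ΣM about F: R_E^{EF}·10.4 = 403.5 + 147.8, so R_E^{EF} = 53.01 kN and R_F = 97 − 53.01 = 43.99 kN.
R_E = 93.5 + 53.01 = 146.5 kN.

R_E = 146.5 kN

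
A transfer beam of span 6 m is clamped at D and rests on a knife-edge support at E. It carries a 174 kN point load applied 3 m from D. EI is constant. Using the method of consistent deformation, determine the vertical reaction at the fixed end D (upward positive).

Release the roller at E. Primary structure: cantilever fixed at D.
Deflection at E on the released cantilever, summing each load's contribution:
  point load 174 at a = 3: Pa²(3L − a)/(6EI) = 3915/EI
Flexibility coefficient — unit upward force at E: δ_{EE} = L³/(3EI) = 72/EI.
Compatibility at E: δ_0 − R_E·δ_{EE} = 0, so R_E = 3915/72 = 54.38 kN.
Vertical equilibrium: R_D = ΣP − R_E = 174 − 54.38 = 119.6 kN.

R_D = 119.6 kN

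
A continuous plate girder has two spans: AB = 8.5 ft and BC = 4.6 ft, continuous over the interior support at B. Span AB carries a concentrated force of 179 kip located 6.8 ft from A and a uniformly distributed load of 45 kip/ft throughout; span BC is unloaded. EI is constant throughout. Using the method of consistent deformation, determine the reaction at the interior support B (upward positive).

Insert a hinge at B; M_B is the redundant, and each span becomes simply supported.
Rotations at B on the released spans (each span's end-slope, ×1/EI):
  span AB: point load 179 at a = 6.8: Pab(L + a)/(6LEI) = 620.8/EI
  span AB: UDL 45: wL³/(24EI) = 1151/EI
  relative rotation θ_0 = (1772 + 0)/EI = 1772/EI
A unit hogging moment at B produces rotation L₁/(3EI) + L₂/(3EI) = 4.367/EI.
Compatibility: M_B·(L₁+L₂)/(3EI) = θ_0, giving M_B = 405.9 kip·ft (hogging).
Span AB, ΣM about A with M_B applied at B: R_B^{AB}·8.5 = 2843 + 405.9, so R_B^{AB} = 382.2 kip and R_A = 561.5 − 382.2 = 179.3 kip.
Span BC, ΣM about C: R_B^{BC}·4.6 = 0 + 405.9, so R_B^{BC} = 88.23 kip and R_C = 0 − 88.23 = -88.23 kip.
R_B = 382.2 + 88.23 = 470.4 kip.

R_B = 470.4 kip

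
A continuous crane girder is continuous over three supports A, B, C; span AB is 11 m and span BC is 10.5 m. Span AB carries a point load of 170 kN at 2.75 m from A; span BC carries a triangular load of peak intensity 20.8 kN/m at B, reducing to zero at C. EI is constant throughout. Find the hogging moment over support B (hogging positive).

M_B = 186.8 kN·m

Insert a hinge at B; M_B is the redundant, and each span becomes simply supported.
Discontinuity in slope at B on the released structure — sum the simple-span end rotations:
  span AB: point load 170 at a = 2.75: Pab(L + a)/(6LEI) = 803.5/EI
  span BC: triangular load, peak 20.8: w₀L³/(45EI) = 535.1/EI
  relative rotation θ_0 = (803.5 + 535.1)/EI = 1339/EI
A unit hogging moment at B produces rotation L₁/(3EI) + L₂/(3EI) = 7.167/EI.
Slope continuity at B: θ_0 = M_B·7.167/EI, so M_B = 1339/7.167 = 186.8 kN·m (hogging).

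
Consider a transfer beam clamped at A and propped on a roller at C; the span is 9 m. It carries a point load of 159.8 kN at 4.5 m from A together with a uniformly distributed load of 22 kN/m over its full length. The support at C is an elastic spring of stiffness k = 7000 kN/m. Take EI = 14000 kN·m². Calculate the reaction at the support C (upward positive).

R_C = 123.2 kN

Choose R_C as the redundant. The primary structure is the cantilever fixed at A.
Primary-structure tip deflection at C by superposition:
  point load 159.8 at a = 4.5: Pa²(3L − a)/(6EI) = 12135/EI
  UDL 22: wL⁴/(8EI) = 18043/EI
  δ_0 = 30178/EI
Tip deflection under a unit load at C: L³/(3EI) = 243/EI.
With EI = 14000 kN·m²: δ_0 = 2.1555 m and δ_{CC} = 0.017357 m/kN.
Compatibility — the spring shortens by R_C/k under the reaction it provides: δ_0 − R_C·δ_{CC} = R_C/k. With 1/k = 0.000143 m/kN, R_C = δ_0 / (δ_{CC} + 1/k) = 2.1555 / (0.017357 + 0.000143) = 123.2 kN.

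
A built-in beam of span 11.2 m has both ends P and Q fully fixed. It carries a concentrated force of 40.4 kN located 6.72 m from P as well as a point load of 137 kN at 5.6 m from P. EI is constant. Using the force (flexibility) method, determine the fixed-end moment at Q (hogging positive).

Release both end moments; the primary structure is a simply-supported span PQ with redundants M_P and M_Q.
Simple-span end rotations at P and Q under the given loads:
  at P: point load 40.4 at a = 6.72: Pab(L + b)/(6LEI) = 283.8/EI
  at Q: point load 40.4 at a = 6.72: Pab(L + a)/(6LEI) = 324.3/EI
  at P: point load 137 at a = 5.6: Pab(L + b)/(6LEI) = 1074/EI
  at Q: point load 137 at a = 5.6: Pab(L + a)/(6LEI) = 1074/EI
  θ_P0 = 1358/EI,  θ_Q0 = 1398/EI
Flexibility coefficients: a unit moment at one end gives L/(3EI) there and L/(6EI) at the far end, so f₁₁ = f₂₂ = 3.733/EI and f₁₂ = f₂₁ = 1.867/EI.
Compatibility — zero rotation at each built-in end:
  3.733 M_P + 1.867 M_Q = 1358
  1.867 M_P + 3.733 M_Q = 1398
Solving the pair gives M_P = 235.2 kN·m and M_Q = 257 kN·m (hogging).

M_Q = 257 kN·m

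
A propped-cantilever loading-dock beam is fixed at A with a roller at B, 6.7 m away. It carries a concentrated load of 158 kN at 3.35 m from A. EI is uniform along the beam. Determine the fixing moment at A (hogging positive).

M_A = 198.5 kN·m

Take the reaction at B as the redundant and release it; the primary structure is a cantilever fixed at A.
Deflection at B on the released cantilever, summing each load's contribution:
  point load 158 at a = 3.35: Pa²(3L − a)/(6EI) = 4950/EI
Tip deflection under a unit load at B: L³/(3EI) = 100.3/EI.
Compatibility at B: δ_0 − R_B·δ_{BB} = 0, so R_B = 4950/100.3 = 49.38 kN.
Moment equilibrium about A: M_A = Σ(load moments about A) − R_B·L = 529.3 − 49.38×6.7 = 198.5 kN·m.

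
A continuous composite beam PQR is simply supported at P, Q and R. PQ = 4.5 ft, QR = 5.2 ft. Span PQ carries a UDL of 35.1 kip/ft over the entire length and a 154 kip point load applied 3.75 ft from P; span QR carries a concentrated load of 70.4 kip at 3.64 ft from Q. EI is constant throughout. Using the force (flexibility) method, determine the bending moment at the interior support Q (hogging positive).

Release continuity at Q by inserting a hinge; the redundant is the internal moment M_Q. The primary structure is two simply-supported spans PQ and QR.
Rotations at Q on the released spans (each span's end-slope, ×1/EI):
  span PQ: UDL 35.1: wL³/(24EI) = 133.3/EI
  span PQ: point load 154 at a = 3.75: Pab(L + a)/(6LEI) = 132.3/EI
  span QR: point load 70.4 at a = 3.64: Pab(L + b)/(6LEI) = 86.61/EI
  relative rotation θ_0 = (265.6 + 86.61)/EI = 352.2/EI
A unit hogging moment at Q produces rotation L₁/(3EI) + L₂/(3EI) = 3.233/EI.
Slope continuity at Q: θ_0 = M_Q·3.233/EI, so M_Q = 352.2/3.233 = 108.9 kip·ft (hogging).

M_Q = 108.9 kip·ft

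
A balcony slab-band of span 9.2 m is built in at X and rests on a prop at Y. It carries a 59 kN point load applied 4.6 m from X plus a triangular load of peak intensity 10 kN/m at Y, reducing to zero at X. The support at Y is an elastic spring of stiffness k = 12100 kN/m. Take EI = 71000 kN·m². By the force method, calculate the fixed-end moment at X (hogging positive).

Take the reaction at Y as the redundant and release it; the primary structure is a cantilever fixed at X.
Free-end deflection of the primary structure under the applied loading (downward +):
  point load 59 at a = 4.6: Pa²(3L − a)/(6EI) = 4786/EI
  triangular load, peak 10 at the free end: 11w₀L⁴/(120EI) = 6567/EI
  δ_0 = 11353/EI
Flexibility coefficient — unit upward force at Y: δ_{YY} = L³/(3EI) = 259.6/EI.
With EI = 71000 kN·m²: δ_0 = 0.1599 m and δ_{YY} = 0.003656 m/kN.
Compatibility — the spring shortens by R_Y/k under the reaction it provides: δ_0 − R_Y·δ_{YY} = R_Y/k. With 1/k = 0.000083 m/kN, R_Y = δ_0 / (δ_{YY} + 1/k) = 0.1599 / (0.003656 + 0.000083) = 42.77 kN.
Moment equilibrium about X: M_X = Σ(load moments about X) − R_Y·L = 553.5 − 42.77×9.2 = 160 kN·m.

M_X = 160 kN·m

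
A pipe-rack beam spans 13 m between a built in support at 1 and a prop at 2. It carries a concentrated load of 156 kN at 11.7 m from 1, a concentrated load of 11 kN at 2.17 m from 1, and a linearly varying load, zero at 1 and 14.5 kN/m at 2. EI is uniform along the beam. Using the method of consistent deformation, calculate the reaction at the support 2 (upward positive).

Take the reaction at 2 as the redundant and release it; the primary structure is a cantilever fixed at 1.
Downward deflection at the released point 2 due to the loads:
  point load 156 at a = 11.7: Pa²(3L − a)/(6EI) = 97165/EI
  point load 11 at a = 2.17: Pa²(3L − a)/(6EI) = 318/EI
  triangular load, peak 14.5 at the free end: 11w₀L⁴/(120EI) = 37962/EI
  δ_0 = 135445/EI
Flexibility coefficient — unit upward force at 2: δ_{22} = L³/(3EI) = 732.3/EI.
The prop prevents deflection at 2: R_2 = δ_0/δ_{22} = 135445/732.3 = 184.9 kN.

R_2 = 184.9 kN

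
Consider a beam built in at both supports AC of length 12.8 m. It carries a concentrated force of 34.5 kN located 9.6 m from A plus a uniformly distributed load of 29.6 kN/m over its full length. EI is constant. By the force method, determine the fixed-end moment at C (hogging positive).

Release both end moments; the primary structure is a simply-supported span AC with redundants M_A and M_C.
End rotations of the released simple span under the applied load (×1/EI):
  at A: point load 34.5 at a = 9.6: Pab(L + b)/(6LEI) = 220.8/EI
  at C: point load 34.5 at a = 9.6: Pab(L + a)/(6LEI) = 309.1/EI
  at A: UDL 29.6: wL³/(24EI) = 2586/EI
  at C: UDL 29.6: wL³/(24EI) = 2586/EI
  θ_A0 = 2807/EI,  θ_C0 = 2896/EI
Flexibility coefficients: a unit moment at one end gives L/(3EI) there and L/(6EI) at the far end, so f₁₁ = f₂₂ = 4.267/EI and f₁₂ = f₂₁ = 2.133/EI.
Compatibility — zero rotation at each built-in end:
  4.267 M_A + 2.133 M_C = 2807
  2.133 M_A + 4.267 M_C = 2896
Solving the pair gives M_A = 424.8 kN·m and M_C = 466.2 kN·m (hogging).

M_C = 466.2 kN·m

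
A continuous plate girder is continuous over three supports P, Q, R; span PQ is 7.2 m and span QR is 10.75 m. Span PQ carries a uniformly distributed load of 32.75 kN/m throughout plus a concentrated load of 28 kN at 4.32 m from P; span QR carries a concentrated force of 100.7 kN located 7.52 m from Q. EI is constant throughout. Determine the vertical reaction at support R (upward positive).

Take M_Q as the redundant. Released structure: two simple spans PQ and QR with a hinge at Q.
Rotations at Q on the released spans (each span's end-slope, ×1/EI):
  span PQ: UDL 32.75: wL³/(24EI) = 509.3/EI
  span PQ: point load 28 at a = 4.32: Pab(L + a)/(6LEI) = 92.9/EI
  span QR: point load 100.7 at a = 7.52: Pab(L + b)/(6LEI) = 530.1/EI
  relative rotation θ_0 = (602.2 + 530.1)/EI = 1132/EI
A unit hogging moment at Q produces rotation L₁/(3EI) + L₂/(3EI) = 5.983/EI.
Slope continuity at Q: θ_0 = M_Q·5.983/EI, so M_Q = 1132/5.983 = 189.3 kN·m (hogging).
Span QR, ΣM about R: R_Q^{QR}·10.75 = 325.3 + 189.3, so R_Q^{QR} = 47.86 kN and R_R = 100.7 − 47.86 = 52.84 kN.

R_R = 52.84 kN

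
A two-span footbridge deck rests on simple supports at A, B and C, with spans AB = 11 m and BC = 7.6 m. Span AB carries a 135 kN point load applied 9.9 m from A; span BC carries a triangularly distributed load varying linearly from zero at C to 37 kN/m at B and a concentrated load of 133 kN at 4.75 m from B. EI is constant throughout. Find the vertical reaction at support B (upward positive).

R_B = 309.6 kN

Release continuity at B by inserting a hinge; the redundant is the internal moment M_B. The primary structure is two simply-supported spans AB and BC.
Discontinuity in slope at B on the released structure — sum the simple-span end rotations:
  span AB: point load 135 at a = 9.9: Pab(L + a)/(6LEI) = 465.5/EI
  span BC: triangular load, peak 37: w₀L³/(45EI) = 360.9/EI
  span BC: point load 133 at a = 4.75: Pab(L + b)/(6LEI) = 412.6/EI
  relative rotation θ_0 = (465.5 + 773.5)/EI = 1239/EI
A unit hogging moment at B produces rotation L₁/(3EI) + L₂/(3EI) = 6.2/EI.
Compatibility: M_B·(L₁+L₂)/(3EI) = θ_0, giving M_B = 199.9 kN·m (hogging).
Span AB, ΣM about A with M_B applied at B: R_B^{AB}·11 = 1336 + 199.9, so R_B^{AB} = 139.7 kN and R_A = 135 − 139.7 = -4.669 kN.
Span BC, ΣM about C: R_B^{BC}·7.6 = 1091 + 199.9, so R_B^{BC} = 169.9 kN and R_C = 273.6 − 169.9 = 103.7 kN.
R_B = 139.7 + 169.9 = 309.6 kN.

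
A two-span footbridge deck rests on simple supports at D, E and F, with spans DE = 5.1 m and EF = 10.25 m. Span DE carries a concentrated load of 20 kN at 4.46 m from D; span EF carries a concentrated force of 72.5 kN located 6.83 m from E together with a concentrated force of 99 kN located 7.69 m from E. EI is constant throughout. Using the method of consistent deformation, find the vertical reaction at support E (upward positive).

Take M_E as the redundant. Released structure: two simple spans DE and EF with a hinge at E.
Rotations at E on the released spans (each span's end-slope, ×1/EI):
  span DE: point load 20 at a = 4.46: Pab(L + a)/(6LEI) = 17.84/EI
  span EF: point load 72.5 at a = 6.83: Pab(L + b)/(6LEI) = 376.4/EI
  span EF: point load 99 at a = 7.69: Pab(L + b)/(6LEI) = 406/EI
  relative rotation θ_0 = (17.84 + 782.4)/EI = 800.2/EI
A unit hogging moment at E produces rotation L₁/(3EI) + L₂/(3EI) = 5.117/EI.
Slope continuity at E: θ_0 = M_E·5.117/EI, so M_E = 800.2/5.117 = 156.4 kN·m (hogging).
Span DE, ΣM about D with M_E applied at E: R_E^{DE}·5.1 = 89.2 + 156.4, so R_E^{DE} = 48.16 kN and R_D = 20 − 48.16 = -28.16 kN.
Span EF, ΣM about F: R_E^{EF}·10.25 = 501.4 + 156.4, so R_E^{EF} = 64.17 kN and R_F = 171.5 − 64.17 = 107.3 kN.
R_E = 48.16 + 64.17 = 112.3 kN.

R_E = 112.3 kN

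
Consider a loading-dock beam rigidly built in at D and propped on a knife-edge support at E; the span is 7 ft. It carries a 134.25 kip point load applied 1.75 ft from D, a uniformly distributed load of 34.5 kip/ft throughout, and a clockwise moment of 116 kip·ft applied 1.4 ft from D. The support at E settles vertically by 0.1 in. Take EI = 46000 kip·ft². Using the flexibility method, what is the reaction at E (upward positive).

Take the reaction at E as the redundant and release it; the primary structure is a cantilever fixed at D.
Downward deflection at the released point E due to the loads:
  point load 134.25 at a = 1.75: Pa²(3L − a)/(6EI) = 1319/EI
  UDL 34.5: wL⁴/(8EI) = 10354/EI
  clockwise couple 116 at a = 1.4: M₀a(2L − a)/(2EI) = 1023/EI
  δ_0 = 12697/EI
Flexibility coefficient — unit upward force at E: δ_{EE} = L³/(3EI) = 114.3/EI.
With EI = 46000 kip·ft²: δ_0 = 0.27601 ft and δ_{EE} = 0.002486 ft/kip.
Compatibility — the beam at E must follow the support down by 0.008333 ft: δ_0 − R_E·δ_{EE} = 0.008333, so R_E = (0.27601 − 0.008333)/0.002486 = 107.7 kip.

R_E = 107.7 kip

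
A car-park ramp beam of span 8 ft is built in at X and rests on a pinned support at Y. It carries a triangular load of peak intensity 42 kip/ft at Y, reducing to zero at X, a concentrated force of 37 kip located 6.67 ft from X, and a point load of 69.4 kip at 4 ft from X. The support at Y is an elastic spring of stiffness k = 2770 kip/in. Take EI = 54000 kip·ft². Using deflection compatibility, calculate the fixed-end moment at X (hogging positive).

M_X = 295.5 kip·ft

Choose R_Y as the redundant. The primary structure is the cantilever fixed at X.
Downward deflection at the released point Y due to the loads:
  triangular load, peak 42 at the free end: 11w₀L⁴/(120EI) = 15770/EI
  point load 37 at a = 6.67: Pa²(3L − a)/(6EI) = 4754/EI
  point load 69.4 at a = 4: Pa²(3L − a)/(6EI) = 3701/EI
  δ_0 = 24225/EI
Tip deflection under a unit load at Y: L³/(3EI) = 170.7/EI.
With EI = 54000 kip·ft²: δ_0 = 0.44862 ft and δ_{YY} = 0.00316 ft/kip.
Compatibility — the spring shortens by R_Y/k under the reaction it provides: δ_0 − R_Y·δ_{YY} = R_Y/k. With 1/k = 1/(2770×12) ft/kip = 0.00003 ft/kip, R_Y = δ_0 / (δ_{YY} + 1/k) = 0.44862 / (0.00316 + 0.00003) = 140.6 kip.
Moment equilibrium about X: M_X = Σ(load moments about X) − R_Y·L = 1420 − 140.6×8 = 295.5 kip·ft.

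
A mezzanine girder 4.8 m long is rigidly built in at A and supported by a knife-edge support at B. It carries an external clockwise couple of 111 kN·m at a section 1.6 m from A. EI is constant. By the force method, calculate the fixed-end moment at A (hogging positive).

M_A = 18.5 kN·m

Choose R_B as the redundant. The primary structure is the cantilever fixed at A.
Deflection at B on the released cantilever, summing each load's contribution:
  clockwise couple 111 at a = 1.6: M₀a(2L − a)/(2EI) = 710.4/EI
Flexibility coefficient — unit upward force at B: δ_{BB} = L³/(3EI) = 36.86/EI.
Compatibility at B: δ_0 − R_B·δ_{BB} = 0, so R_B = 710.4/36.86 = 19.27 kN.
Moment equilibrium about A: M_A = Σ(load moments about A) − R_B·L = 111 − 19.27×4.8 = 18.5 kN·m.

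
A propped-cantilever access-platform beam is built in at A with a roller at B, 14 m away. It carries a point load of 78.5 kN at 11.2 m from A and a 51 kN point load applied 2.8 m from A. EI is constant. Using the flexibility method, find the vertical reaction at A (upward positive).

R_A = 71.38 kN

Remove the prop at B; the released (primary) structure is a cantilever built in at A.
Free-end deflection of the primary structure under the applied loading (downward +):
  point load 78.5 at a = 11.2: Pa²(3L − a)/(6EI) = 50548/EI
  point load 51 at a = 2.8: Pa²(3L − a)/(6EI) = 2612/EI
  δ_0 = 53160/EI
Tip deflection under a unit load at B: L³/(3EI) = 914.7/EI.
Compatibility at B: δ_0 − R_B·δ_{BB} = 0, so R_B = 53160/914.7 = 58.12 kN.
Vertical equilibrium: R_A = ΣP − R_B = 129.5 − 58.12 = 71.38 kN.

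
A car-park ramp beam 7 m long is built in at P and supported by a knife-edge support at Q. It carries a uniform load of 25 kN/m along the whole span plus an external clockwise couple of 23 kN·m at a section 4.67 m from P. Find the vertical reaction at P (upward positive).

R_P = 105 kN

Take the reaction at Q as the redundant and release it; the primary structure is a cantilever fixed at P.
Downward deflection at the released point Q due to the loads:
  UDL 25: wL⁴/(8EI) = 7503/EI
  clockwise couple 23 at a = 4.67: M₀a(2L − a)/(2EI) = 501.1/EI
  δ_0 = 8004/EI
Flexibility coefficient — unit upward force at Q: δ_{QQ} = L³/(3EI) = 114.3/EI.
The prop prevents deflection at Q: R_Q = δ_0/δ_{QQ} = 8004/114.3 = 70.01 kN.
Vertical equilibrium: R_P = ΣP − R_Q = 175 − 70.01 = 105 kN.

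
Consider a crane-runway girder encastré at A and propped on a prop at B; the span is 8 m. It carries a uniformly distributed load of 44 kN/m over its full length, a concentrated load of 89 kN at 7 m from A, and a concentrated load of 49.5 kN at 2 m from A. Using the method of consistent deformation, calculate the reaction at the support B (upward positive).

R_B = 208.7 kN

Remove the prop at B; the released (primary) structure is a cantilever built in at A.
Downward deflection at the released point B due to the loads:
  UDL 44: wL⁴/(8EI) = 22528/EI
  point load 89 at a = 7: Pa²(3L − a)/(6EI) = 12356/EI
  point load 49.5 at a = 2: Pa²(3L − a)/(6EI) = 726/EI
  δ_0 = 35610/EI
Tip deflection under a unit load at B: L³/(3EI) = 170.7/EI.
The prop prevents deflection at B: R_B = δ_0/δ_{BB} = 35610/170.7 = 208.7 kN.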